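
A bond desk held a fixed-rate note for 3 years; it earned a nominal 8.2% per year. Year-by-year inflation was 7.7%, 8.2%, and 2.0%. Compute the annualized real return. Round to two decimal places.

Cumulative inflation factor: 1.077 × 1.082 × 1.020 ≈ 1.18862.
Nominal growth factor: 1.26672. Real growth factor = 1.26672 / 1.18862 ≈ 1.06571.
Annualized: 1.06571^(1/3) − 1 ≈ 0.02144.

2.14%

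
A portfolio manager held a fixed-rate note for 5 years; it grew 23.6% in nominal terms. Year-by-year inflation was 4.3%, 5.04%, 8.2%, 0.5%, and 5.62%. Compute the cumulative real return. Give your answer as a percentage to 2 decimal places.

-1.77%

Cumulative inflation factor: 1.043 × 1.0504 × 1.082 × 1.005 × 1.0562 ≈ 1.25828.
Nominal growth factor: 1.23600. Real growth factor = 1.23600 / 1.25828 ≈ 0.98229.
Total real return ≈ -1.7709%.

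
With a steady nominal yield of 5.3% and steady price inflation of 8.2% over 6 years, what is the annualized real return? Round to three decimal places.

With constant rates the annual real return is the same each year: (1+5.3%)/(1+8.2%) − 1 = -0.02680.

-2.680%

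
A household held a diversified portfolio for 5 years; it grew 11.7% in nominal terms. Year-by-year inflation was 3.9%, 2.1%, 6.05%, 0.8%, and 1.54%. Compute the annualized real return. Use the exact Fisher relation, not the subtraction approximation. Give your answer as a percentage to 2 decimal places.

-0.61%

Cumulative inflation factor: 1.039 × 1.021 × 1.0605 × 1.008 × 1.0154 ≈ 1.15146.
Nominal growth factor: 1.11700. Real growth factor = 1.11700 / 1.15146 ≈ 0.97007.
Annualized: 0.97007^(1/5) − 1 ≈ -0.00606.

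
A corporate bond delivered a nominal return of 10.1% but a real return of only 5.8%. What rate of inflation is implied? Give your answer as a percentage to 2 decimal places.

4.06%

From (1+r_nom) = (1+r_real)(1+π), we get 1+π = (1 + 10.1%)/(1 + 5.8%) = 1.101/1.058 ≈ 1.04064.
So π ≈ 4.0643%.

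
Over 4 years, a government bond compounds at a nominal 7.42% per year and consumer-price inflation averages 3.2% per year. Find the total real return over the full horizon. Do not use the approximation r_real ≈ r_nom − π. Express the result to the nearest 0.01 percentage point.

The annual real rate is (1+7.42%)/(1+3.2%) − 1 = 4.0891%.
Compounded over 4 years: (1 + 0.040891)^4 − 1 ≈ 0.17387.

17.39%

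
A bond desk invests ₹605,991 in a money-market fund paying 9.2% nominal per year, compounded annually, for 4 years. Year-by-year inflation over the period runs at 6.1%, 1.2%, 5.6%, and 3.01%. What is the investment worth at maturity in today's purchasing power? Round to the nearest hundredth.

₹737,764.11

Nominal value at maturity: ₹605,991 × (1 + 9.2%)^4 ≈ ₹861,701.26.
Price-level factor over 4 years: 1.061 × 1.012 × 1.056 × 1.0301 ≈ 1.1679902079.
Dividing the nominal maturity value by the price-level factor gives the value in today's money.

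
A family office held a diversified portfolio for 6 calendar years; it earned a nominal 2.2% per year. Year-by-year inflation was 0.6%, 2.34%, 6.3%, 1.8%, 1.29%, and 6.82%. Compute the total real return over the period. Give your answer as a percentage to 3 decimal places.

Cumulative inflation factor: 1.006 × 1.0234 × 1.063 × 1.018 × 1.0129 × 1.0682 ≈ 1.20543.
Nominal growth factor: 1.13948. Real growth factor = 1.13948 / 1.20543 ≈ 0.94528.
Total real return ≈ -5.4717%.

-5.472%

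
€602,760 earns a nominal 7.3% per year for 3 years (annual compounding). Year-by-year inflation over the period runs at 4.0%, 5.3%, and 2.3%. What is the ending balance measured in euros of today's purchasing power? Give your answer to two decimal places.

Nominal value at maturity: €602,760 × (1 + 7.3%)^3 ≈ €744,635.25.
Price-level factor over 3 years: 1.040 × 1.053 × 1.023 = 1.12030776.
The maturity value deflated by that factor is the answer in today's purchasing power.

€664,670.26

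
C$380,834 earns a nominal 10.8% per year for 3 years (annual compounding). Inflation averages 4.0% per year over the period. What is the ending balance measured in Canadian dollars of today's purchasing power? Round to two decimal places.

Nominal value at maturity: C$380,834 × (1 + 10.8%)^3 ≈ C$518,030.10.
Price-level factor over 3 years: (1 + 4.0%)^3 = 1.124864.
The maturity value deflated by that factor is the answer in today's purchasing power.

C$460,526.87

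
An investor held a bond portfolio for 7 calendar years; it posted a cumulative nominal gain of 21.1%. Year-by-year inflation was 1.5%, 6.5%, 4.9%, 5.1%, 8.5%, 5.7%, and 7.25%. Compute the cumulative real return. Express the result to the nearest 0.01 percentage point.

-17.39%

Cumulative inflation factor: 1.015 × 1.065 × 1.049 × 1.051 × 1.085 × 1.057 × 1.0725 ≈ 1.46587.
Nominal growth factor: 1.21100. Real growth factor = 1.21100 / 1.46587 ≈ 0.82613.
Total real return ≈ -17.3870%.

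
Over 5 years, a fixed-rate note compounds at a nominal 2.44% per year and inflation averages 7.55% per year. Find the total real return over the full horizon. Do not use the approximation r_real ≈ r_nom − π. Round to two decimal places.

The annual real rate is (1+2.44%)/(1+7.55%) − 1 = -4.7513%.
Compounded over 5 years: (1 + -0.047513)^5 − 1 ≈ -0.21604.

-21.60%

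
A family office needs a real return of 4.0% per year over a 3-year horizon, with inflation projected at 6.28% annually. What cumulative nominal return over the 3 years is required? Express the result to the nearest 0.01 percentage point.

35.04%

Required annual nominal rate: (1+4.0%)(1+6.28%) − 1 = 10.5312%.
Cumulative over 3 years: (1 + 0.105312)^3 − 1 ≈ 0.35038.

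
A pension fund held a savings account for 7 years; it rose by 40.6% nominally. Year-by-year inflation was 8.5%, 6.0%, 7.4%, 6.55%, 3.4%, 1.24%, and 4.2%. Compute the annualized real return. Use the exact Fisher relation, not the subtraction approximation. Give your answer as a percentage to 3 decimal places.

-0.297%

Cumulative inflation factor: 1.085 × 1.060 × 1.074 × 1.0655 × 1.034 × 1.0124 × 1.042 ≈ 1.43560.
Nominal growth factor: 1.40600. Real growth factor = 1.40600 / 1.43560 ≈ 0.97938.
Annualized: 0.97938^(1/7) − 1 ≈ -0.00297.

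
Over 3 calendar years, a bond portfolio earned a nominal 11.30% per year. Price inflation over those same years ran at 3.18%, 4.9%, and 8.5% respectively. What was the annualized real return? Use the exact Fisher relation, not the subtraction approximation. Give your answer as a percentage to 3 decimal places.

Cumulative inflation factor: 1.0318 × 1.049 × 1.085 ≈ 1.17436.
Nominal growth factor: 1.37875. Real growth factor = 1.37875 / 1.17436 ≈ 1.17404.
Annualized: 1.17404^(1/3) − 1 ≈ 0.05494.

5.494%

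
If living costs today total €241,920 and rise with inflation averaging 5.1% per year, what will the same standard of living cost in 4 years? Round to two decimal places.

Cumulative price-level factor: (1+5.1%)^4 ≈ 1.2201433692.
Multiplying €241,920 by the price-level factor gives the future nominal sum.

€295,177.08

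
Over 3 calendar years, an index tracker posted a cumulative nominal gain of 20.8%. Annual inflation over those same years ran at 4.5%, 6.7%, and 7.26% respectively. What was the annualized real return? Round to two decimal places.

Cumulative inflation factor: 1.045 × 1.067 × 1.0726 ≈ 1.19597.
Nominal growth factor: 1.20800. Real growth factor = 1.20800 / 1.19597 ≈ 1.01006.
Annualized: 1.01006^(1/3) − 1 ≈ 0.00334.

0.33%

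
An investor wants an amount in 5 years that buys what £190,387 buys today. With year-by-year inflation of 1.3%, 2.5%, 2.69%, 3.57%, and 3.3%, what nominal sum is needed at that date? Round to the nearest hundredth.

Cumulative price-level factor: 1.013 × 1.025 × 1.0269 × 1.0357 × 1.033 ≈ 1.1407638819.
Multiplying £190,387 by the price-level factor gives the future nominal sum.

£217,186.61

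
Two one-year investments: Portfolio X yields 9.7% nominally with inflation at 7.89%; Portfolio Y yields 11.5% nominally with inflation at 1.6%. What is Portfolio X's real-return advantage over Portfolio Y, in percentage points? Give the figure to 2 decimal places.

-8.07

Portfolio X real return: 1.097/1.0789 − 1 = 1.678%.
Portfolio Y real return: 1.115/1.016 − 1 = 9.744%.
Difference: 1.678 − 9.744 = -8.066 pp.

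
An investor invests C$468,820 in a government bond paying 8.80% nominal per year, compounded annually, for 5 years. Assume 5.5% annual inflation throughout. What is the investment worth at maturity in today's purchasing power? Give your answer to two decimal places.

C$546,875.30

Nominal value at maturity: C$468,820 × (1 + 8.80%)^5 ≈ C$714,744.15.
Price-level factor over 5 years: (1 + 5.5%)^5 ≈ 1.3069600064.
The maturity value deflated by that factor is the answer in today's purchasing power.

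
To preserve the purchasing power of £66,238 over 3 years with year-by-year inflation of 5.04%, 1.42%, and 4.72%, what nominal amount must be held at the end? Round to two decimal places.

£73,895.02

Cumulative price-level factor: 1.0504 × 1.0142 × 1.0472 ≈ 1.1155985801.
Multiplying £66,238 by the price-level factor gives the future nominal sum.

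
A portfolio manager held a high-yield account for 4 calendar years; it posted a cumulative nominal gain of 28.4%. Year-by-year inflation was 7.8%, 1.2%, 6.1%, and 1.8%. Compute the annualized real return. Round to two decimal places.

Cumulative inflation factor: 1.078 × 1.012 × 1.061 × 1.018 ≈ 1.17832.
Nominal growth factor: 1.28400. Real growth factor = 1.28400 / 1.17832 ≈ 1.08969.
Annualized: 1.08969^(1/4) − 1 ≈ 0.02171.

2.17%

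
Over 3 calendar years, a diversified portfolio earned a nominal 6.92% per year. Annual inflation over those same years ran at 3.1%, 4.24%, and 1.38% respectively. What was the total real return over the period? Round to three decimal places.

12.184%

Cumulative inflation factor: 1.031 × 1.0424 × 1.0138 ≈ 1.08955.
Nominal growth factor: 1.22230. Real growth factor = 1.22230 / 1.08955 ≈ 1.12184.
Total real return ≈ 12.1841%.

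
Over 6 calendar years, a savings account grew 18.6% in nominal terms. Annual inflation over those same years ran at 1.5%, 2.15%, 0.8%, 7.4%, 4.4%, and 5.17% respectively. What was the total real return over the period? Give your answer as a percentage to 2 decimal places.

-3.77%

Cumulative inflation factor: 1.015 × 1.0215 × 1.008 × 1.074 × 1.044 × 1.0517 ≈ 1.23243.
Nominal growth factor: 1.18600. Real growth factor = 1.18600 / 1.23243 ≈ 0.96233.
Total real return ≈ -3.7672%.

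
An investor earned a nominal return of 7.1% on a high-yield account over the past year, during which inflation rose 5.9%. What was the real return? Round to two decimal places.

Real return via the Fisher equation: (1 + 7.1%)/(1 + 5.9%) − 1 = 1.071/1.059 − 1 ≈ 0.01133.

1.13%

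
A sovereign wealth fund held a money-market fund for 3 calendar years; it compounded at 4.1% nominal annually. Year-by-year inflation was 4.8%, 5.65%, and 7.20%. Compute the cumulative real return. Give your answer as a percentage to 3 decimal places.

-4.956%

Cumulative inflation factor: 1.048 × 1.0565 × 1.0720 ≈ 1.18693.
Nominal growth factor: 1.12811. Real growth factor = 1.12811 / 1.18693 ≈ 0.95044.
Total real return ≈ -4.9556%.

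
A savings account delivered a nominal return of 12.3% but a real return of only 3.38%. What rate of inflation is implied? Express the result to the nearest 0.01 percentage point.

8.63%

From (1+r_nom) = (1+r_real)(1+π), we get 1+π = (1 + 12.3%)/(1 + 3.38%) = 1.123/1.0338 ≈ 1.08628.
So π ≈ 8.6284%.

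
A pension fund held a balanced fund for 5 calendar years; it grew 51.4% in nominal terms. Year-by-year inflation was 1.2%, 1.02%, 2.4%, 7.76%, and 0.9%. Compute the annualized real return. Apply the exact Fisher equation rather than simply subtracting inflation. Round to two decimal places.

Cumulative inflation factor: 1.012 × 1.0102 × 1.024 × 1.0776 × 1.009 ≈ 1.13825.
Nominal growth factor: 1.51400. Real growth factor = 1.51400 / 1.13825 ≈ 1.33012.
Annualized: 1.33012^(1/5) − 1 ≈ 0.05871.

5.87%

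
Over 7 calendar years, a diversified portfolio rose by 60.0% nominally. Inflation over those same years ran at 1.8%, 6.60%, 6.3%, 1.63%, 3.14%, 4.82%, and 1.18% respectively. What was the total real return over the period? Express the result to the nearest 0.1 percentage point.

Cumulative inflation factor: 1.018 × 1.0660 × 1.063 × 1.0163 × 1.0314 × 1.0482 × 1.0118 ≈ 1.28241.
Nominal growth factor: 1.60000. Real growth factor = 1.60000 / 1.28241 ≈ 1.24765.
Total real return ≈ 24.7653%.

24.8%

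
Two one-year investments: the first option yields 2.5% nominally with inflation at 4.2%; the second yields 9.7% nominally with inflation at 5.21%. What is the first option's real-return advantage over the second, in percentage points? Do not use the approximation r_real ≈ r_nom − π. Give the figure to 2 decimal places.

The first option real return: 1.025/1.042 − 1 = -1.631%.
The second real return: 1.097/1.0521 − 1 = 4.268%.
Difference: -1.631 − 4.268 = -5.899 pp.

-5.90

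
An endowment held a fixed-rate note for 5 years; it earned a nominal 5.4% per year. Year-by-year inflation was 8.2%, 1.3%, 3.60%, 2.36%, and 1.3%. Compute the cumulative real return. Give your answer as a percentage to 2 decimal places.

10.48%

Cumulative inflation factor: 1.082 × 1.013 × 1.0360 × 1.0236 × 1.013 ≈ 1.17743.
Nominal growth factor: 1.30078. Real growth factor = 1.30078 / 1.17743 ≈ 1.10476.
Total real return ≈ 10.4757%.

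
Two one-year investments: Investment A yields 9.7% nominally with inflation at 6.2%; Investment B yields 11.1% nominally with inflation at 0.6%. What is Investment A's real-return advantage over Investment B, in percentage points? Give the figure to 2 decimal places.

Investment A real return: 1.097/1.062 − 1 = 3.296%.
Investment B real return: 1.111/1.006 − 1 = 10.437%.
Difference: 3.296 − 10.437 = -7.141 pp.

-7.14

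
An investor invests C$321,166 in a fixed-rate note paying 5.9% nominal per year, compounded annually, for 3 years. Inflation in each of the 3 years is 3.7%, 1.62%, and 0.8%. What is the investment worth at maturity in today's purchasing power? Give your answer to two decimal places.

C$359,086.41

Nominal value at maturity: C$321,166 × (1 + 5.9%)^3 ≈ C$381,432.28.
Price-level factor over 3 years: 1.037 × 1.0162 × 1.008 = 1.0622297952.
The maturity value deflated by that factor is the answer in today's purchasing power.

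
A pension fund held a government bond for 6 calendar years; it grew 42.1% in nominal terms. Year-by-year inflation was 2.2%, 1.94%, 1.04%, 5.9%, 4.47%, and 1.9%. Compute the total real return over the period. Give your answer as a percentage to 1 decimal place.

19.7%

Cumulative inflation factor: 1.022 × 1.0194 × 1.0104 × 1.059 × 1.0447 × 1.019 ≈ 1.18673.
Nominal growth factor: 1.42100. Real growth factor = 1.42100 / 1.18673 ≈ 1.19741.
Total real return ≈ 19.7412%.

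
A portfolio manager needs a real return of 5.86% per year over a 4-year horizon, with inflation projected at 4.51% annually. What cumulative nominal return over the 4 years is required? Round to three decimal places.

49.816%

Required annual nominal rate: (1+5.86%)(1+4.51%) − 1 = 10.634286%.
Cumulative over 4 years: (1 + 0.10634286)^4 − 1 ≈ 0.49816.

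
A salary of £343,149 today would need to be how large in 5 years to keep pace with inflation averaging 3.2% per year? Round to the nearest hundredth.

Cumulative price-level factor: (1+3.2%)^5 ≈ 1.1705729564.
Multiplying £343,149 by the price-level factor gives the future nominal sum.

£401,680.94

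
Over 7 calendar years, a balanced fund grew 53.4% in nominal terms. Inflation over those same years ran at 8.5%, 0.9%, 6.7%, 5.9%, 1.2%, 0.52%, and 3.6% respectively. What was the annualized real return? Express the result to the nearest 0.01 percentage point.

2.35%

Cumulative inflation factor: 1.085 × 1.009 × 1.067 × 1.059 × 1.012 × 1.0052 × 1.036 ≈ 1.30369.
Nominal growth factor: 1.53400. Real growth factor = 1.53400 / 1.30369 ≈ 1.17666.
Annualized: 1.17666^(1/7) − 1 ≈ 0.02351.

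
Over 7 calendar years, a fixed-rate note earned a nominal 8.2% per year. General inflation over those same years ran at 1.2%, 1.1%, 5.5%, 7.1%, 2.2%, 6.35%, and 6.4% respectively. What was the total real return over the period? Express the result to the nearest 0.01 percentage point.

29.86%

Cumulative inflation factor: 1.012 × 1.011 × 1.055 × 1.071 × 1.022 × 1.0635 × 1.064 ≈ 1.33691.
Nominal growth factor: 1.73616. Real growth factor = 1.73616 / 1.33691 ≈ 1.29864.
Total real return ≈ 29.8635%.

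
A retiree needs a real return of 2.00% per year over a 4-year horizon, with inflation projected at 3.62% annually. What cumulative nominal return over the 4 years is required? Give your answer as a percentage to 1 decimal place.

Required annual nominal rate: (1+2.00%)(1+3.62%) − 1 = 5.6924%.
Cumulative over 4 years: (1 + 0.056924)^4 − 1 ≈ 0.24789.

24.8%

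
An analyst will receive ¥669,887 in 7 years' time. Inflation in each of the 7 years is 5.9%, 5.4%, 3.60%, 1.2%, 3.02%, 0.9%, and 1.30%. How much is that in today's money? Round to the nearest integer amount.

Price-level factor over 7 years: 1.059 × 1.054 × 1.0360 × 1.012 × 1.0302 × 1.009 × 1.0130 ≈ 1.2322504801.
Purchasing power today: ¥669,887 divided by that factor.

¥543,629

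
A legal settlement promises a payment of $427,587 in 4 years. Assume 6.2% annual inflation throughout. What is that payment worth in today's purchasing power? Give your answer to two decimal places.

$336,144.82

Price-level factor over 4 years: (1 + 6.2%)^4 ≈ 1.2720320883.
Purchasing power today: $427,587 divided by that factor.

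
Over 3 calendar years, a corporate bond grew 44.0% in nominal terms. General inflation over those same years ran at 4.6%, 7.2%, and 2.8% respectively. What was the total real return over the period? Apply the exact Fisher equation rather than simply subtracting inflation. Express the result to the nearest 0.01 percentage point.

Cumulative inflation factor: 1.046 × 1.072 × 1.028 ≈ 1.15271.
Nominal growth factor: 1.44000. Real growth factor = 1.44000 / 1.15271 ≈ 1.24923.
Total real return ≈ 24.9231%.

24.92%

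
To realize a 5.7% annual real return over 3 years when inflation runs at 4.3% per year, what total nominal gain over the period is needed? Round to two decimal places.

Required annual nominal rate: (1+5.7%)(1+4.3%) − 1 = 10.2451%.
Cumulative over 3 years: (1 + 0.102451)^3 − 1 ≈ 0.33992.

33.99%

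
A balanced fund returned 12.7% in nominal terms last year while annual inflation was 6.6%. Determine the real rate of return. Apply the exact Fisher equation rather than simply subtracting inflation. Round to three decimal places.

Real return via the Fisher equation: (1 + 12.7%)/(1 + 6.6%) − 1 = 1.127/1.066 − 1 ≈ 0.05722.

5.722%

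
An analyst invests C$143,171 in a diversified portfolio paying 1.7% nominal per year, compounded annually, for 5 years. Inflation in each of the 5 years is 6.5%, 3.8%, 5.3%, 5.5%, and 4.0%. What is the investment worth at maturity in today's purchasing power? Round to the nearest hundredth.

C$121,954.74

Nominal value at maturity: C$143,171 × (1 + 1.7%)^5 ≈ C$155,761.39.
Price-level factor over 5 years: 1.065 × 1.038 × 1.053 × 1.055 × 1.040 ≈ 1.2772065333.
Dividing the nominal maturity value by the price-level factor gives the value in today's money.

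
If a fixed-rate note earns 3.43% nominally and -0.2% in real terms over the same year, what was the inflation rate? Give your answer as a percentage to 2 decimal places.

From (1+r_nom) = (1+r_real)(1+π), we get 1+π = (1 + 3.43%)/(1 − 0.2%) = 1.0343/0.998 ≈ 1.03637.
So π ≈ 3.6373%.

3.64%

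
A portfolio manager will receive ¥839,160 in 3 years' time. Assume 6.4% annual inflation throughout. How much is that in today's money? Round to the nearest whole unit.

Price-level factor over 3 years: (1 + 6.4%)^3 = 1.204550144.
Purchasing power today: ¥839,160 divided by that factor.

¥696,658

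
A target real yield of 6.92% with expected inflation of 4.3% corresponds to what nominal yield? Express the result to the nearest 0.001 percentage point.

11.518%

By the Fisher equation, 1 + r_nom = (1 + 6.92%)(1 + 4.3%) = 1.0692 × 1.043 = 1.1151756.
So r_nom = 11.51756%.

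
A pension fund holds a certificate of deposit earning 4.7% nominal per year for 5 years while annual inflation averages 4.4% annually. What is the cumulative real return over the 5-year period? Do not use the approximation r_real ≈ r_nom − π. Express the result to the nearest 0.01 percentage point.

1.45%

The annual real rate is (1+4.7%)/(1+4.4%) − 1 = 0.2874%.
Compounded over 5 years: (1 + 0.002874)^5 − 1 ≈ 0.01445.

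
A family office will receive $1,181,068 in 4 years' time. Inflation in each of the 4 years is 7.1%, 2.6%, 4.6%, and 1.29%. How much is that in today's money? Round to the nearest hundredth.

Price-level factor over 4 years: 1.071 × 1.026 × 1.046 × 1.0129 ≈ 1.1642200846.
Purchasing power today: $1,181,068 divided by that factor.

$1,014,471.42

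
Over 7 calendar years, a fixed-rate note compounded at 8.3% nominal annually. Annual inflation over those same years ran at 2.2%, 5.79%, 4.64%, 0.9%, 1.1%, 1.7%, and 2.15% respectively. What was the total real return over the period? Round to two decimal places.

Cumulative inflation factor: 1.022 × 1.0579 × 1.0464 × 1.009 × 1.011 × 1.017 × 1.0215 ≈ 1.19893.
Nominal growth factor: 1.74743. Real growth factor = 1.74743 / 1.19893 ≈ 1.45749.
Total real return ≈ 45.7486%.

45.75%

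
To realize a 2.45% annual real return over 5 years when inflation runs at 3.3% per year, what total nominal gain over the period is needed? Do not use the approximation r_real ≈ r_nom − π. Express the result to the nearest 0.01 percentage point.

Required annual nominal rate: (1+2.45%)(1+3.3%) − 1 = 5.83085%.
Cumulative over 5 years: (1 + 0.0583085)^5 − 1 ≈ 0.32758.

32.76%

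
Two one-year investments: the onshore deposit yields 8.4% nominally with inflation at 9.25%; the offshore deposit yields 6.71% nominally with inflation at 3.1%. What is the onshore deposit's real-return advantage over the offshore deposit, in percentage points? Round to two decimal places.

The onshore deposit real return: 1.084/1.0925 − 1 = -0.778%.
The offshore deposit real return: 1.0671/1.031 − 1 = 3.501%.
Difference: -0.778 − 3.501 = -4.279 pp.

-4.28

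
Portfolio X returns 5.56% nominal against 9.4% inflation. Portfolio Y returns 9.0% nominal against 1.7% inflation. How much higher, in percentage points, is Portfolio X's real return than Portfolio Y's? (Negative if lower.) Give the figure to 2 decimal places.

-10.69

Portfolio X real return: 1.0556/1.094 − 1 = -3.510%.
Portfolio Y real return: 1.090/1.017 − 1 = 7.178%.
Difference: -3.510 − 7.178 = -10.688 pp.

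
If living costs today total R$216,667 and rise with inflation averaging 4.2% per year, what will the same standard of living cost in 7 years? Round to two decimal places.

R$288,979.35

Cumulative price-level factor: (1+4.2%)^7 ≈ 1.3337487725.
Multiplying R$216,667 by the price-level factor gives the future nominal sum.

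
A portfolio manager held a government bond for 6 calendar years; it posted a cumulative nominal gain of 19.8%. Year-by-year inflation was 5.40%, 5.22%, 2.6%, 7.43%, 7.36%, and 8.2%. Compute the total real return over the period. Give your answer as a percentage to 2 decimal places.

Cumulative inflation factor: 1.0540 × 1.0522 × 1.026 × 1.0743 × 1.0736 × 1.082 ≈ 1.41998.
Nominal growth factor: 1.19800. Real growth factor = 1.19800 / 1.41998 ≈ 0.84368.
Total real return ≈ -15.6325%.

-15.63%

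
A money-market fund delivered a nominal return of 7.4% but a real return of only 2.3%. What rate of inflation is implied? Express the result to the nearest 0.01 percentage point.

4.99%

From (1+r_nom) = (1+r_real)(1+π), we get 1+π = (1 + 7.4%)/(1 + 2.3%) = 1.074/1.023 ≈ 1.04985.
So π ≈ 4.9853%.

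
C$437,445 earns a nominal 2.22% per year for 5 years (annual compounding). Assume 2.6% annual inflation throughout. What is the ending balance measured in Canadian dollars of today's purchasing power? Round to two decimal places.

Nominal value at maturity: C$437,445 × (1 + 2.22%)^5 ≈ C$488,205.69.
Price-level factor over 5 years: (1 + 2.6%)^5 ≈ 1.1369380568.
Dividing the nominal maturity value by the price-level factor gives the value in today's money.

C$429,403.95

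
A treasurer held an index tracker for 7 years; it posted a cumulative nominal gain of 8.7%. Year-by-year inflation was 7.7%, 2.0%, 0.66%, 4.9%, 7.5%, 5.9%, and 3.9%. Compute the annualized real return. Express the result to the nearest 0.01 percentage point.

-3.27%

Cumulative inflation factor: 1.077 × 1.020 × 1.0066 × 1.049 × 1.075 × 1.059 × 1.039 ≈ 1.37204.
Nominal growth factor: 1.08700. Real growth factor = 1.08700 / 1.37204 ≈ 0.79225.
Annualized: 0.79225^(1/7) − 1 ≈ -0.03272.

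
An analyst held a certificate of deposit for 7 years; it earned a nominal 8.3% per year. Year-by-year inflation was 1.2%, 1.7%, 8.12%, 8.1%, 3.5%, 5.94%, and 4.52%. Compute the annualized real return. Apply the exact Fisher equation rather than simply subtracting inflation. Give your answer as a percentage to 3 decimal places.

3.445%

Cumulative inflation factor: 1.012 × 1.017 × 1.0812 × 1.081 × 1.035 × 1.0594 × 1.0452 ≈ 1.37858.
Nominal growth factor: 1.74743. Real growth factor = 1.74743 / 1.37858 ≈ 1.26755.
Annualized: 1.26755^(1/7) − 1 ≈ 0.03445.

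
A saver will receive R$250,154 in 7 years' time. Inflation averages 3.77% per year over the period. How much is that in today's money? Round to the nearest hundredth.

R$193,065.53

Price-level factor over 7 years: (1 + 3.77%)^7 ≈ 1.2956948039.
Purchasing power today: R$250,154 divided by that factor.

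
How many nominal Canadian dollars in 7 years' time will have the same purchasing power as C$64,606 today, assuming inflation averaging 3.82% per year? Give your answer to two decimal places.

C$83,992.41

Cumulative price-level factor: (1+3.82%)^7 ≈ 1.3000713023.
The nominal amount required is C$64,606 scaled up by that factor.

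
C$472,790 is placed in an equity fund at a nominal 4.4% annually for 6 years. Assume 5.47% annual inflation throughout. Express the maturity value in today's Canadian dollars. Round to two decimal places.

C$444,731.20

Nominal value at maturity: C$472,790 × (1 + 4.4%)^6 ≈ C$612,168.92.
Price-level factor over 6 years: (1 + 5.47%)^6 ≈ 1.3764919505.
The maturity value deflated by that factor is the answer in today's purchasing power.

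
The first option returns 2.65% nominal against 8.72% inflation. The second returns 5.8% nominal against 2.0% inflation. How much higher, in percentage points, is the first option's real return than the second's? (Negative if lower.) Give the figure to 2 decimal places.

The first option real return: 1.0265/1.0872 − 1 = -5.583%.
The second real return: 1.058/1.020 − 1 = 3.725%.
Difference: -5.583 − 3.725 = -9.308 pp.

-9.31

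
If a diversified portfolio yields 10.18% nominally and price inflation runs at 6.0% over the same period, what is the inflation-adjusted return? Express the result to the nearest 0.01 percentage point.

Real return via the Fisher equation: (1 + 10.18%)/(1 + 6.0%) − 1 = 1.1018/1.060 − 1 ≈ 0.03943.

3.94%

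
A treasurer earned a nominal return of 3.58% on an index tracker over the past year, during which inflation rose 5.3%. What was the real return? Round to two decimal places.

-1.63%

Real return via the Fisher equation: (1 + 3.58%)/(1 + 5.3%) − 1 = 1.0358/1.053 − 1 ≈ -0.01633.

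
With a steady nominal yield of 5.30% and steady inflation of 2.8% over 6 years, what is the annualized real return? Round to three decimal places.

2.432%

With constant rates the annual real return is the same each year: (1+5.30%)/(1+2.8%) − 1 = 0.02432.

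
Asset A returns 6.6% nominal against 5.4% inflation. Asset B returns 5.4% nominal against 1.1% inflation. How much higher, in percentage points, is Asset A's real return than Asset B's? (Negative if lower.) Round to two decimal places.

Asset A real return: 1.066/1.054 − 1 = 1.139%.
Asset B real return: 1.054/1.011 − 1 = 4.253%.
Difference: 1.139 − 4.253 = -3.114 pp.

-3.11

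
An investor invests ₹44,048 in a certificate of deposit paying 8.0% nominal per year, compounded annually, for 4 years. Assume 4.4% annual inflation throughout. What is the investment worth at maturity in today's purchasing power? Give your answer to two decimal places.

₹50,445.13

Nominal value at maturity: ₹44,048 × (1 + 8.0%)^4 ≈ ₹59,926.82.
Price-level factor over 4 years: (1 + 4.4%)^4 ≈ 1.1879604841.
Dividing the nominal maturity value by the price-level factor gives the value in today's money.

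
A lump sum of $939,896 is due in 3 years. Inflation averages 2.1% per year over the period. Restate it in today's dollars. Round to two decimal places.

$883,085.14

Price-level factor over 3 years: (1 + 2.1%)^3 = 1.064332261.
Purchasing power today: $939,896 divided by that factor.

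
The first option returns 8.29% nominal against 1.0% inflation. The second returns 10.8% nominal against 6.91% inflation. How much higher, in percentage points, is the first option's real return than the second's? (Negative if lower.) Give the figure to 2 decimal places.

The first option real return: 1.0829/1.010 − 1 = 7.218%.
The second real return: 1.108/1.0691 − 1 = 3.639%.
Difference: 7.218 − 3.639 = 3.579 pp.

3.58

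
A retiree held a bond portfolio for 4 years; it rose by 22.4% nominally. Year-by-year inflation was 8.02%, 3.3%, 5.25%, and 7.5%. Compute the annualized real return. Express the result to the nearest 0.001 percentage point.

-0.771%

Cumulative inflation factor: 1.0802 × 1.033 × 1.0525 × 1.075 ≈ 1.26251.
Nominal growth factor: 1.22400. Real growth factor = 1.22400 / 1.26251 ≈ 0.96950.
Annualized: 0.96950^(1/4) − 1 ≈ -0.00771.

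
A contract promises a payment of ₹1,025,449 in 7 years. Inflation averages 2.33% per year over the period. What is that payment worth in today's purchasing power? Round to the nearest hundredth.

₹872,756.81

Price-level factor over 7 years: (1 + 2.33%)^7 ≈ 1.1749538777.
Purchasing power today: ₹1,025,449 divided by that factor.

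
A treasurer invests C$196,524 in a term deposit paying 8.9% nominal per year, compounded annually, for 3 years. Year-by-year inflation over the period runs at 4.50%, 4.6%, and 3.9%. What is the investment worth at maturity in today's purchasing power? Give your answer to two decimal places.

C$223,478.48

Nominal value at maturity: C$196,524 × (1 + 8.9%)^3 ≈ C$253,804.45.
Price-level factor over 3 years: 1.0450 × 1.046 × 1.039 = 1.13569973.
The maturity value deflated by that factor is the answer in today's purchasing power.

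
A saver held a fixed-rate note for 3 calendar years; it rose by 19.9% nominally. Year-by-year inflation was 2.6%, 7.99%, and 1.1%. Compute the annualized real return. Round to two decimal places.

Cumulative inflation factor: 1.026 × 1.0799 × 1.011 ≈ 1.12017.
Nominal growth factor: 1.19900. Real growth factor = 1.19900 / 1.12017 ≈ 1.07038.
Annualized: 1.07038^(1/3) − 1 ≈ 0.02293.

2.29%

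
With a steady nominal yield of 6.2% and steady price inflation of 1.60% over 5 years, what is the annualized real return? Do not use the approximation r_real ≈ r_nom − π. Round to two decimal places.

4.53%

With constant rates the annual real return is the same each year: (1+6.2%)/(1+1.60%) − 1 = 0.04528.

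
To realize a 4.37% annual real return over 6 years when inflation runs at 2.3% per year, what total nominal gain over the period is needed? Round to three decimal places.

Required annual nominal rate: (1+4.37%)(1+2.3%) − 1 = 6.77051%.
Cumulative over 6 years: (1 + 0.0677051)^6 − 1 ≈ 0.48152.

48.152%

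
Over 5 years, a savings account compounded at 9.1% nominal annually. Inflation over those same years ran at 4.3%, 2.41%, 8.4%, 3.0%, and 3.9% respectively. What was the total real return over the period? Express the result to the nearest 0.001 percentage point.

24.743%

Cumulative inflation factor: 1.043 × 1.0241 × 1.084 × 1.030 × 1.039 ≈ 1.23911.
Nominal growth factor: 1.54569. Real growth factor = 1.54569 / 1.23911 ≈ 1.24743.
Total real return ≈ 24.7427%.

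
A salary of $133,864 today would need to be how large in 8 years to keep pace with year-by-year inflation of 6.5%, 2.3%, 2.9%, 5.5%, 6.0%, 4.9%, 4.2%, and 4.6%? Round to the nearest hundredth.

Cumulative price-level factor: 1.065 × 1.023 × 1.029 × 1.055 × 1.060 × 1.049 × 1.042 × 1.046 ≈ 1.4334212315.
The nominal amount required is $133,864 scaled up by that factor.

$191,883.50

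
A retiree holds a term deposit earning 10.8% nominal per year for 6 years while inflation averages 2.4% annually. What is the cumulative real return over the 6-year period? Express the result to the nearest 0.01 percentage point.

The annual real rate is (1+10.8%)/(1+2.4%) − 1 = 8.2031%.
Compounded over 6 years: (1 + 0.082031)^6 − 1 ≈ 0.60487.

60.49%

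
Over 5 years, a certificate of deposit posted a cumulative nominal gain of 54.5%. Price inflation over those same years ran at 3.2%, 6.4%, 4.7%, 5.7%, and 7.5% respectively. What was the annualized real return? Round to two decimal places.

3.41%

Cumulative inflation factor: 1.032 × 1.064 × 1.047 × 1.057 × 1.075 ≈ 1.30633.
Nominal growth factor: 1.54500. Real growth factor = 1.54500 / 1.30633 ≈ 1.18271.
Annualized: 1.18271^(1/5) − 1 ≈ 0.03413.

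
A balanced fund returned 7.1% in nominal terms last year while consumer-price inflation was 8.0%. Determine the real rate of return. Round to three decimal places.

Real return via the Fisher equation: (1 + 7.1%)/(1 + 8.0%) − 1 = 1.071/1.080 − 1 ≈ -0.00833.

-0.833%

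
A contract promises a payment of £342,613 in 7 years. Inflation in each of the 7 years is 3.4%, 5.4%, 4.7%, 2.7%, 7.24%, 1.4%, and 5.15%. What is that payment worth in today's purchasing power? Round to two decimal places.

Price-level factor over 7 years: 1.034 × 1.054 × 1.047 × 1.027 × 1.0724 × 1.014 × 1.0515 ≈ 1.3399306217.
Purchasing power today: £342,613 divided by that factor.

£255,694.58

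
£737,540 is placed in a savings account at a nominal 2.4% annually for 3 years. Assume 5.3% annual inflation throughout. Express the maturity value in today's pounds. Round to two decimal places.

Nominal value at maturity: £737,540 × (1 + 2.4%)^3 ≈ £791,927.54.
Price-level factor over 3 years: (1 + 5.3%)^3 = 1.167575877.
Dividing the nominal maturity value by the price-level factor gives the value in today's money.

£678,266.45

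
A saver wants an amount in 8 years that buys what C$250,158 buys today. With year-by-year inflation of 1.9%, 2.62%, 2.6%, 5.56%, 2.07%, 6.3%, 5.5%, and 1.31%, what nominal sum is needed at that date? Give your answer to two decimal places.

Cumulative price-level factor: 1.019 × 1.0262 × 1.026 × 1.0556 × 1.0207 × 1.063 × 1.055 × 1.0131 ≈ 1.3133760454.
Multiplying C$250,158 by the price-level factor gives the future nominal sum.

C$328,551.52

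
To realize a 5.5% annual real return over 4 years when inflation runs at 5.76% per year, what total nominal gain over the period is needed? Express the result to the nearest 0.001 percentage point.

54.987%

Required annual nominal rate: (1+5.5%)(1+5.76%) − 1 = 11.5768%.
Cumulative over 4 years: (1 + 0.115768)^4 − 1 ≈ 0.54987.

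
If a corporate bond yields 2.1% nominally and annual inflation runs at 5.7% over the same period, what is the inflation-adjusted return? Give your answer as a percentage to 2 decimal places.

Real return via the Fisher equation: (1 + 2.1%)/(1 + 5.7%) − 1 = 1.021/1.057 − 1 ≈ -0.03406.

-3.41%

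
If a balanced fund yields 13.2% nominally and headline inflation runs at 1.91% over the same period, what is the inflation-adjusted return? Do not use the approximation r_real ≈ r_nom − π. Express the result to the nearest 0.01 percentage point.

11.08%

Real return via the Fisher equation: (1 + 13.2%)/(1 + 1.91%) − 1 = 1.132/1.0191 − 1 ≈ 0.11078.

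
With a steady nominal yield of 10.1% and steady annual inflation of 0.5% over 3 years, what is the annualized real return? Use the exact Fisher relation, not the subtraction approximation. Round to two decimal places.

With constant rates the annual real return is the same each year: (1+10.1%)/(1+0.5%) − 1 = 0.09552.

9.55%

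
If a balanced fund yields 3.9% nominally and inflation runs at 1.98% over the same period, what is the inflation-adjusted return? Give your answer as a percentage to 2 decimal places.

1.88%

Real return via the Fisher equation: (1 + 3.9%)/(1 + 1.98%) − 1 = 1.039/1.0198 − 1 ≈ 0.01883.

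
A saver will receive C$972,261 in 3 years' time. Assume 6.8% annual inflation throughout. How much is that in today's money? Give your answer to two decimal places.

C$798,121.68

Price-level factor over 3 years: (1 + 6.8%)^3 = 1.218186432.
Purchasing power today: C$972,261 divided by that factor.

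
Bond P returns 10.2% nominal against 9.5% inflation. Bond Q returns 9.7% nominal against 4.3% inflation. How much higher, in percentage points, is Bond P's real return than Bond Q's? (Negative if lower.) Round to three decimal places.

-4.538

Bond P real return: 1.102/1.095 − 1 = 0.6393%.
Bond Q real return: 1.097/1.043 − 1 = 5.1774%.
Difference: 0.6393 − 5.1774 = -4.5381 pp.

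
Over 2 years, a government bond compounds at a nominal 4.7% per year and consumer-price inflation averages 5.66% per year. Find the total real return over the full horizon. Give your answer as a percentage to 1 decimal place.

-1.8%

The annual real rate is (1+4.7%)/(1+5.66%) − 1 = -0.9086%.
Compounded over 2 years: (1 + -0.009086)^2 − 1 ≈ -0.01809.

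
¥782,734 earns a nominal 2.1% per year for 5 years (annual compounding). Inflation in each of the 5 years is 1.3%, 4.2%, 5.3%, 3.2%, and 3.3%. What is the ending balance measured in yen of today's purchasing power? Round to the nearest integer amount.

¥732,921

Nominal value at maturity: ¥782,734 × (1 + 2.1%)^5 ≈ ¥868,446.
Price-level factor over 5 years: 1.013 × 1.042 × 1.053 × 1.032 × 1.033 ≈ 1.1849105173.
The maturity value deflated by that factor is the answer in today's purchasing power.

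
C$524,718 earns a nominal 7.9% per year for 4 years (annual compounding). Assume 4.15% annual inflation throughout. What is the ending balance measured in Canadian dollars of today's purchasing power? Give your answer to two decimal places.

C$604,469.85

Nominal value at maturity: C$524,718 × (1 + 7.9%)^4 ≈ C$711,232.74.
Price-level factor over 4 years: (1 + 4.15%)^4 ≈ 1.1766223596.
Dividing the nominal maturity value by the price-level factor gives the value in today's money.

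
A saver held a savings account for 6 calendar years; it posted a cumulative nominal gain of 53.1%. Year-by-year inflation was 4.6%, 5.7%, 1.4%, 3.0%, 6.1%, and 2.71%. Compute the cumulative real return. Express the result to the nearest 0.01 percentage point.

21.66%

Cumulative inflation factor: 1.046 × 1.057 × 1.014 × 1.030 × 1.061 × 1.0271 ≈ 1.25837.
Nominal growth factor: 1.53100. Real growth factor = 1.53100 / 1.25837 ≈ 1.21665.
Total real return ≈ 21.6649%.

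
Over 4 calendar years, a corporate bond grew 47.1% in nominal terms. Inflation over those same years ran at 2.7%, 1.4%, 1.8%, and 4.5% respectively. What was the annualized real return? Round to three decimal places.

7.346%

Cumulative inflation factor: 1.027 × 1.014 × 1.018 × 1.045 ≈ 1.10783.
Nominal growth factor: 1.47100. Real growth factor = 1.47100 / 1.10783 ≈ 1.32782.
Annualized: 1.32782^(1/4) − 1 ≈ 0.07346.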